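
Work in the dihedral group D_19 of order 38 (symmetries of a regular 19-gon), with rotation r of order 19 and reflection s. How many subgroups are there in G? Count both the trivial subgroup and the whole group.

|G| = 38, so by Lagrange every subgroup order divides 38. Divisors: 1, 2, 19, 38.
Subgroups by order — order 1: 1; order 2: 19; order 19: 1; order 38: 1.
Total: 1 + 19 + 1 + 1 = 22.

22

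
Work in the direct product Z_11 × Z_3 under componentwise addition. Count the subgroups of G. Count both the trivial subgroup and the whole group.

|G| = 33, so by Lagrange every subgroup order divides 33. Divisors: 1, 3, 11, 33.
Subgroups by order — order 1: 1; order 3: 1; order 11: 1; order 33: 1.
Total: 1 + 1 + 1 + 1 = 4.

4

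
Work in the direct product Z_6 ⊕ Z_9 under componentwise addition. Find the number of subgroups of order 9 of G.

|G| = 54 and 9 | 54, so subgroups of order 9 are possible by Lagrange.
The subgroups of order 9 are: {(0,0), (0,1), (0,2), (0,3), (0,4), (0,5), (0,6), (0,7), (0,8)}; {(0,0), (0,3), (0,6), (2,0), (2,3), (2,6), (4,0), (4,3), (4,6)}; {(0,0), (0,3), (0,6), (2,1), (2,4), (2,7), (4,2), (4,5), (4,8)}; {(0,0), (0,3), (0,6), (2,2), (2,5), (2,8), (4,1), (4,4), (4,7)}.
So G has 4 subgroups of order 9.

4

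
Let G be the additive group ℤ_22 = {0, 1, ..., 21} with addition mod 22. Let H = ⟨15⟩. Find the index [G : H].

1

|⟨15⟩| = 22 and |G| = 22.
By Lagrange, [G : H] = |G|/|H| = 22/22 = 1.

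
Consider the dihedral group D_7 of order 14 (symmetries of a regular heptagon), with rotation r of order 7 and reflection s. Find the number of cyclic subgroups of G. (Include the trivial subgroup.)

Group the elements of G by the cyclic subgroup they generate; each cyclic subgroup of order d accounts for φ(d) elements.
Cyclic subgroups by order — order 1: 1; order 2: 7; order 7: 1.
Total: 9.

9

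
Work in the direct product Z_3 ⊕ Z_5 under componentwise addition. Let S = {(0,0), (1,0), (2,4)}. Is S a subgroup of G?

(1,0) ∈ S but its inverse (2,0) ∉ S, so S is not a subgroup.

No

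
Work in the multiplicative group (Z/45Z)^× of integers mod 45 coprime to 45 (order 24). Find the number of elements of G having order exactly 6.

The elements of order 6 are: 4, 11, 14, 29, 34, 41.
That's 6.

6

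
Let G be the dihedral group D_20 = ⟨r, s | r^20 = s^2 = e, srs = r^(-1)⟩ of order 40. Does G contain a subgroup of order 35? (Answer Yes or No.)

No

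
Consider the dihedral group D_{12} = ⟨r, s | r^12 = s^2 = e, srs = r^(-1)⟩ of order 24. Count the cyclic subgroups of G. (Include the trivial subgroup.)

18

A cyclic subgroup of order d is generated by each of its φ(d) elements of order d, so the cyclic subgroups of order d number (#elements of order d)/φ(d).
Cyclic subgroups by order — order 1: 1; order 2: 13; order 3: 1; order 4: 1; order 6: 1; order 12: 1.
Total: 18.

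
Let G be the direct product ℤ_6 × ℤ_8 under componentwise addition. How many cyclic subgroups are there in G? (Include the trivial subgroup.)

Each element a generates a cyclic subgroup ⟨a⟩; distinct elements may generate the same one (a cyclic group of order d has φ(d) generators).
Cyclic subgroups by order — order 1: 1; order 2: 3; order 3: 1; order 4: 2; order 6: 3; order 8: 2; order 12: 2; order 24: 2.
Total: 16.

16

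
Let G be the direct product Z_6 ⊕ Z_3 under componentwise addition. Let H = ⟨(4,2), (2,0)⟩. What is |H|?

|⟨(4,2)⟩| = 3 and |⟨(2,0)⟩| = 3, so |H| is a multiple of lcm(3, 3) = 3 and divides |G| = 18.
Closing under the operation: H = {(0,0), (0,1), (0,2), (2,0), (2,1), (2,2), (4,0), (4,1), (4,2)}, so |H| = 9.

9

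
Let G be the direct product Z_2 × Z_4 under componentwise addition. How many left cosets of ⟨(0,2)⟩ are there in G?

4

|⟨(0,2)⟩| = 2 and |G| = 8.
By Lagrange, [G : H] = |G|/|H| = 8/2 = 4.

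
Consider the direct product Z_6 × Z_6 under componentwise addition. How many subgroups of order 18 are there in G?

3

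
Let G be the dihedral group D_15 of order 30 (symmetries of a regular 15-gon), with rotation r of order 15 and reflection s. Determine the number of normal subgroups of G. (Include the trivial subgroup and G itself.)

G has 28 subgroups. Checking conjugation-invariance by order — order 1: 1/1 normal; order 2: 0/15 normal; order 3: 1/1 normal; order 5: 1/1 normal; order 6: 0/5 normal; order 10: 0/3 normal; order 15: 1/1 normal; order 30: 1/1 normal.
Total normal subgroups: 5.

5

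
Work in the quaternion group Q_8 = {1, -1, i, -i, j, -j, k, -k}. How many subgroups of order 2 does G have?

1

|G| = 8 and 2 | 8, so subgroups of order 2 are possible by Lagrange.
The subgroups of order 2 are: {1, -1}.
So G has 1 subgroup of order 2.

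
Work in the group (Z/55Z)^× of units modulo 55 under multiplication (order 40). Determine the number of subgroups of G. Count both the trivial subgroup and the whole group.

|G| = 40, so by Lagrange every subgroup order divides 40. Divisors: 1, 2, 4, 5, 8, 10, 20, 40.
Subgroups by order — order 1: 1; order 2: 3; order 4: 3; order 5: 1; order 8: 1; order 10: 3; order 20: 3; order 40: 1.
Total: 1 + 3 + 3 + 1 + 1 + 3 + 3 + 1 = 16.

16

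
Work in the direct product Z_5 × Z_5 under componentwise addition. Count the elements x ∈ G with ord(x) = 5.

24

An element (a,b) has order lcm(ord(a), ord(b)); count pairs with lcm equal to 5.
Enumerating gives 24 such elements.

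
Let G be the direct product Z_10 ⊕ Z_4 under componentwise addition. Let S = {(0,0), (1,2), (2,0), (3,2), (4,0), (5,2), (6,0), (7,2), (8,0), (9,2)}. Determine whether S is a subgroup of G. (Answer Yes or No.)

Yes

|S| = 10 divides |G| = 40, consistent with Lagrange.
S contains the identity, every element's inverse is in S, and S is closed under +: it is a subgroup.
In fact S = ⟨(1,2)⟩.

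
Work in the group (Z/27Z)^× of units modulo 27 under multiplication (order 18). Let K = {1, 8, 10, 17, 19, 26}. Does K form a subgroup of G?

Yes

|K| = 6 divides |G| = 18, consistent with Lagrange.
K contains the identity, every element's inverse is in K, and K is closed under ·: it is a subgroup.
In fact K = ⟨17⟩.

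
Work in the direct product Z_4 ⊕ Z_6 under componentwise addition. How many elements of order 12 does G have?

8

An element (a,b) has order lcm(ord(a), ord(b)); count pairs with lcm equal to 12.
Enumerating gives 8 such elements.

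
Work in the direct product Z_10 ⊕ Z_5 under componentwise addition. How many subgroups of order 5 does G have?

6

|G| = 50 and 5 | 50, so subgroups of order 5 are possible by Lagrange.
The subgroups of order 5 are: {(0,0), (0,1), (0,2), (0,3), (0,4)}; {(0,0), (2,0), (4,0), (6,0), (8,0)}; {(0,0), (2,1), (4,2), (6,3), (8,4)}; {(0,0), (2,2), (4,4), (6,1), (8,3)}; … (6 in all).
So G has 6 subgroups of order 5.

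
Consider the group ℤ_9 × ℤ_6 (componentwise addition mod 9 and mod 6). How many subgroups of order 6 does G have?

|G| = 54 and 6 | 54, so subgroups of order 6 are possible by Lagrange.
The subgroups of order 6 are: {(0,0), (0,1), (0,2), (0,3), (0,4), (0,5)}; {(0,0), (0,3), (3,0), (3,3), (6,0), (6,3)}; {(0,0), (0,3), (3,1), (3,4), (6,2), (6,5)}; {(0,0), (0,3), (3,2), (3,5), (6,1), (6,4)}.
So G has 4 subgroups of order 6.

4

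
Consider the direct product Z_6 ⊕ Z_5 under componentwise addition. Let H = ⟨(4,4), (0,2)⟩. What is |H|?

15

|⟨(4,4)⟩| = 15 and |⟨(0,2)⟩| = 5, so |H| is a multiple of lcm(15, 5) = 15 and divides |G| = 30.
Closing under the operation: H = {(0,0), (0,1), (0,2), (0,3), (0,4), (2,0), (2,1), (2,2), (2,3), (2,4), (4,0), (4,1), (4,2), (4,3), (4,4)}, so |H| = 15.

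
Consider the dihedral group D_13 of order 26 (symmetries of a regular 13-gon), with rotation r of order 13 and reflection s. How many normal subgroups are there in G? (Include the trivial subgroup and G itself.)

3

G has 16 subgroups. Checking conjugation-invariance by order — order 1: 1/1 normal; order 2: 0/13 normal; order 13: 1/1 normal; order 26: 1/1 normal.
Total normal subgroups: 3.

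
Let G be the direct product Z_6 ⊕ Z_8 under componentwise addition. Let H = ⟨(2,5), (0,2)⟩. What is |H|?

24

|⟨(2,5)⟩| = 24 and |⟨(0,2)⟩| = 4, so |H| is a multiple of lcm(24, 4) = 24 and divides |G| = 48.
Closing under the operation: H = {(0,0), (0,1), (0,2), (0,3), (0,4), (0,5), (0,6), (0,7), (2,0), (2,1), (2,2), (2,3), (2,4), (2,5), (2,6), (2,7), (4,0), (4,1), (4,2), (4,3), (4,4), (4,5), (4,6), (4,7)}, so |H| = 24.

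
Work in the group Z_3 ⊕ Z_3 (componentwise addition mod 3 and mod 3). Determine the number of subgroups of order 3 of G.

4

|G| = 9 and 3 | 9, so subgroups of order 3 are possible by Lagrange.
The subgroups of order 3 are: {(0,0), (0,1), (0,2)}; {(0,0), (1,0), (2,0)}; {(0,0), (1,1), (2,2)}; {(0,0), (1,2), (2,1)}.
So G has 4 subgroups of order 3.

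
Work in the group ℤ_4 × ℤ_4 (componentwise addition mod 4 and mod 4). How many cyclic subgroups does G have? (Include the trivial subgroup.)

10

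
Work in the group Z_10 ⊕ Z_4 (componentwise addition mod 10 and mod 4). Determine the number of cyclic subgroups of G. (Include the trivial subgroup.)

12

Group the elements of G by the cyclic subgroup they generate; each cyclic subgroup of order d accounts for φ(d) elements.
Cyclic subgroups by order — order 1: 1; order 2: 3; order 4: 2; order 5: 1; order 10: 3; order 20: 2.
Total: 12.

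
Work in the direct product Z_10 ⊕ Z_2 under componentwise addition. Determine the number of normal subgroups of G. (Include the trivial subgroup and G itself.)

G is abelian, so every subgroup is normal.
G has 10 subgroups in total, hence 10 normal subgroups.

10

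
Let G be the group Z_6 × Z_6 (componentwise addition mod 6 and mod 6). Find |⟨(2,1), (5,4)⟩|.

12

|⟨(2,1)⟩| = 6 and |⟨(5,4)⟩| = 6, so |H| is a multiple of lcm(6, 6) = 6 and divides |G| = 36.
Closing under the operation: H = {(0,0), (0,3), (1,2), (1,5), (2,1), (2,4), (3,0), (3,3), (4,2), (4,5), (5,1), (5,4)}, so |H| = 12.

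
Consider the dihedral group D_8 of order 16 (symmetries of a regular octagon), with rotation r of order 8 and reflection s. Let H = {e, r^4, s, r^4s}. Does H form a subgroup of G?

Yes

|H| = 4 divides |G| = 16, consistent with Lagrange.
H contains the identity, every element's inverse is in H, and H is closed under ·: it is a subgroup.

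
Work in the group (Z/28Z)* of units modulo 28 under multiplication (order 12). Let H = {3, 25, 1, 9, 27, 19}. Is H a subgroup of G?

Yes

|H| = 6 divides |G| = 12, consistent with Lagrange.
H contains the identity, every element's inverse is in H, and H is closed under ·: it is a subgroup.
In fact H = ⟨3⟩.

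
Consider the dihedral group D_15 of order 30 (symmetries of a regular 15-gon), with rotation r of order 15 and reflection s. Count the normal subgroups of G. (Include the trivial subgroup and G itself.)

5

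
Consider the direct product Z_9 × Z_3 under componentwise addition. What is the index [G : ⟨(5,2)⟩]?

3

|⟨(5,2)⟩| = 9 and |G| = 27.
By Lagrange, [G : H] = |G|/|H| = 27/9 = 3.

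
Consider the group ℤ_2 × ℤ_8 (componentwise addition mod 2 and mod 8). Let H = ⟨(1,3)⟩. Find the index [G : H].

2

|⟨(1,3)⟩| = 8 and |G| = 16.
By Lagrange, [G : H] = |G|/|H| = 16/8 = 2.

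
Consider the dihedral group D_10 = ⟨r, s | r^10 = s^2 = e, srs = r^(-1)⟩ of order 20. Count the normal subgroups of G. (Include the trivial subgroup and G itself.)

7

G has 22 subgroups. Checking conjugation-invariance by order — order 1: 1/1 normal; order 2: 1/11 normal; order 4: 0/5 normal; order 5: 1/1 normal; order 10: 3/3 normal; order 20: 1/1 normal.
Total normal subgroups: 7.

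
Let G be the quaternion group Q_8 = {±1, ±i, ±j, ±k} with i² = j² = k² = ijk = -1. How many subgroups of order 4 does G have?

|G| = 8 and 4 | 8, so subgroups of order 4 are possible by Lagrange.
The subgroups of order 4 are: {1, -1, i, -i}; {1, -1, j, -j}; {1, -1, k, -k}.
So G has 3 subgroups of order 4.

3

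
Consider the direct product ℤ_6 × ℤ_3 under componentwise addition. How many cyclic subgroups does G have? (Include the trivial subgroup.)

Group the elements of G by the cyclic subgroup they generate; each cyclic subgroup of order d accounts for φ(d) elements.
Cyclic subgroups by order — order 1: 1; order 2: 1; order 3: 4; order 6: 4.
Total: 10.

10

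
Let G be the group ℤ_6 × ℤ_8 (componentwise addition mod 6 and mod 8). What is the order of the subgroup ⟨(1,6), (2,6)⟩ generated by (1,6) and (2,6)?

|⟨(1,6)⟩| = 12 and |⟨(2,6)⟩| = 12, so |H| is a multiple of lcm(12, 12) = 12 and divides |G| = 48.
Closing under the operation: H = {(0,0), (0,2), (0,4), (0,6), (1,0), (1,2), (1,4), (1,6), (2,0), (2,2), (2,4), (2,6), (3,0), (3,2), (3,4), (3,6), (4,0), (4,2), (4,4), (4,6), (5,0), (5,2), (5,4), (5,6)}, so |H| = 24.

24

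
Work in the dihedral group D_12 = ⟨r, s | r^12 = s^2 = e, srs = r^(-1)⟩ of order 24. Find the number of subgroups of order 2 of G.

|G| = 24 and 2 | 24, so subgroups of order 2 are possible by Lagrange.
The subgroups of order 2 are: {e, r^10s}; {e, r^11s}; {e, r^2s}; {e, r^3s}; … (13 in all).
So G has 13 subgroups of order 2.

13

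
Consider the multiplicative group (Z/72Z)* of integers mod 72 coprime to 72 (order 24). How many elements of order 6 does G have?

14

Enumerating element orders in G gives 14 elements of order 6.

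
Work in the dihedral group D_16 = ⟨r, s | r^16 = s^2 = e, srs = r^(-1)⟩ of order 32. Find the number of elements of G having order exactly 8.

4

The elements of order 8 are: r^2, r^6, r^10, r^14.
That's 4.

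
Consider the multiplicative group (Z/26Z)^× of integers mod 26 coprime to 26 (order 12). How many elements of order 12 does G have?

4

The elements of order 12 are: 7, 11, 15, 19.
That's 4.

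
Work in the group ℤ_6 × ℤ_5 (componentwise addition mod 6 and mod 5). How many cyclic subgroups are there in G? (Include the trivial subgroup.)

Each element a generates a cyclic subgroup ⟨a⟩; distinct elements may generate the same one (a cyclic group of order d has φ(d) generators).
Cyclic subgroups by order — order 1: 1; order 2: 1; order 3: 1; order 5: 1; order 6: 1; order 10: 1; order 15: 1; order 30: 1.
Total: 8.

8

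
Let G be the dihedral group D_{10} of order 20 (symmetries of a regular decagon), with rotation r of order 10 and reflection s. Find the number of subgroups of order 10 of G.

3

|G| = 20 and 10 | 20, so subgroups of order 10 are possible by Lagrange.
The subgroups of order 10 are: {e, r, r^2, r^3, r^4, r^5, r^6, r^7, r^8, r^9}; {e, r^2, r^4, r^6, r^8, s, r^2s, r^4s, r^6s, r^8s}; {e, r^2, r^4, r^6, r^8, rs, r^3s, r^5s, r^7s, r^9s}.
So G has 3 subgroups of order 10.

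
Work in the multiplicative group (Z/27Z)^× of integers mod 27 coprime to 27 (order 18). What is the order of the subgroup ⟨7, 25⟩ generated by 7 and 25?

9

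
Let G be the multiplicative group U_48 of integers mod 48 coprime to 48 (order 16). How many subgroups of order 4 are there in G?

11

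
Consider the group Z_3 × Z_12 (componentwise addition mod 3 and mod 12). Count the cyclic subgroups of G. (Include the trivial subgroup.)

Each element a generates a cyclic subgroup ⟨a⟩; distinct elements may generate the same one (a cyclic group of order d has φ(d) generators).
Cyclic subgroups by order — order 1: 1; order 2: 1; order 3: 4; order 4: 1; order 6: 4; order 12: 4.
Total: 15.

15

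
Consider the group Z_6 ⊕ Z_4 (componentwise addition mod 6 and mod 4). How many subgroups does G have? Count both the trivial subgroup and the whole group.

16

|G| = 24, so by Lagrange every subgroup order divides 24. Divisors: 1, 2, 3, 4, 6, 8, 12, 24.
Subgroups by order — order 1: 1; order 2: 3; order 3: 1; order 4: 3; order 6: 3; order 8: 1; order 12: 3; order 24: 1.
Total: 1 + 3 + 1 + 3 + 3 + 1 + 3 + 1 = 16.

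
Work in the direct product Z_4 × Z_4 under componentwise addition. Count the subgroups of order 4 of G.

7

|G| = 16 and 4 | 16, so subgroups of order 4 are possible by Lagrange.
The subgroups of order 4 are: {(0,0), (0,1), (0,2), (0,3)}; {(0,0), (0,2), (2,0), (2,2)}; {(0,0), (0,2), (2,1), (2,3)}; {(0,0), (1,0), (2,0), (3,0)}; … (7 in all).
So G has 7 subgroups of order 4.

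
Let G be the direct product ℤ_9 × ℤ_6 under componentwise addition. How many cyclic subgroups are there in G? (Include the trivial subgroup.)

16

A cyclic subgroup of order d is generated by each of its φ(d) elements of order d, so the cyclic subgroups of order d number (#elements of order d)/φ(d).
Cyclic subgroups by order — order 1: 1; order 2: 1; order 3: 4; order 6: 4; order 9: 3; order 18: 3.
Total: 16.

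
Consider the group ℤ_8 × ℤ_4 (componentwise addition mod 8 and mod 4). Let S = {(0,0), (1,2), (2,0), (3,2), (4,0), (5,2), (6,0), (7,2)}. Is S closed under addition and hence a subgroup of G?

|S| = 8 divides |G| = 32, consistent with Lagrange.
S contains the identity, every element's inverse is in S, and S is closed under +: it is a subgroup.
In fact S = ⟨(1,2)⟩.

Yes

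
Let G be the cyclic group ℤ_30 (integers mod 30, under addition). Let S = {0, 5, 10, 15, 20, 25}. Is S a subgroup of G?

|S| = 6 divides |G| = 30, consistent with Lagrange.
S contains the identity, every element's inverse is in S, and S is closed under +: it is a subgroup.
In fact S = ⟨5⟩.

Yes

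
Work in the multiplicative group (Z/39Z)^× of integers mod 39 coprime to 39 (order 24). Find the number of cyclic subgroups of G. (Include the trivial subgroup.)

12

Each element a generates a cyclic subgroup ⟨a⟩; distinct elements may generate the same one (a cyclic group of order d has φ(d) generators).
Cyclic subgroups by order — order 1: 1; order 2: 3; order 3: 1; order 4: 2; order 6: 3; order 12: 2.
Total: 12.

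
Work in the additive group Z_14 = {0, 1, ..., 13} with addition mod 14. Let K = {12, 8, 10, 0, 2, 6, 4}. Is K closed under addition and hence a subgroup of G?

|K| = 7 divides |G| = 14, consistent with Lagrange.
K contains the identity, every element's inverse is in K, and K is closed under +: it is a subgroup.
In fact K = ⟨2⟩.

Yes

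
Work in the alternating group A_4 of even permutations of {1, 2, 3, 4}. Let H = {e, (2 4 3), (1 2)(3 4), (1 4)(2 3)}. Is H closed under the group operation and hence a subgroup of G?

(2 4 3) ∈ H but its inverse (2 3 4) ∉ H, so H is not a subgroup.

No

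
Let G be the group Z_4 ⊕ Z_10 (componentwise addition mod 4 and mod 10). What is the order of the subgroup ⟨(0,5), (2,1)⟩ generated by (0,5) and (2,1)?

20

|⟨(0,5)⟩| = 2 and |⟨(2,1)⟩| = 10, so |H| is a multiple of lcm(2, 10) = 10 and divides |G| = 40.
Closing under the operation: H = {(0,0), (0,1), (0,2), (0,3), (0,4), (0,5), (0,6), (0,7), (0,8), (0,9), (2,0), (2,1), (2,2), (2,3), (2,4), (2,5), (2,6), (2,7), (2,8), (2,9)}, so |H| = 20.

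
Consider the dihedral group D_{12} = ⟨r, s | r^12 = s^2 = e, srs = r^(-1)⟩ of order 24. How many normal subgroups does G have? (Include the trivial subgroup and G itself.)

9

G has 34 subgroups. Checking conjugation-invariance by order — order 1: 1/1 normal; order 2: 1/13 normal; order 3: 1/1 normal; order 4: 1/7 normal; order 6: 1/5 normal; order 8: 0/3 normal; order 12: 3/3 normal; order 24: 1/1 normal.
Total normal subgroups: 9.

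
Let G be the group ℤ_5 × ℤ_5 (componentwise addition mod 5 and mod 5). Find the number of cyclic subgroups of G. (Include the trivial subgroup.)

7

Each element a generates a cyclic subgroup ⟨a⟩; distinct elements may generate the same one (a cyclic group of order d has φ(d) generators).
Cyclic subgroups by order — order 1: 1; order 5: 6.
Total: 7.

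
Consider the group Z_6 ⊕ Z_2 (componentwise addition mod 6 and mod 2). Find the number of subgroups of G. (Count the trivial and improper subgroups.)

10

|G| = 12, so by Lagrange every subgroup order divides 12. Divisors: 1, 2, 3, 4, 6, 12.
Subgroups by order — order 1: 1; order 2: 3; order 3: 1; order 4: 1; order 6: 3; order 12: 1.
Total: 1 + 3 + 1 + 1 + 3 + 1 = 10.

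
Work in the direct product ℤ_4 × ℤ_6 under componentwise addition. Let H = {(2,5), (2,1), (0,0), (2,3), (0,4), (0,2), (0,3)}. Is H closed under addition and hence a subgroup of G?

No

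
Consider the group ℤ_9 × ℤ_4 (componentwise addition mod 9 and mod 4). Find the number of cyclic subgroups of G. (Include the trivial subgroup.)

9

A cyclic subgroup of order d is generated by each of its φ(d) elements of order d, so the cyclic subgroups of order d number (#elements of order d)/φ(d).
Cyclic subgroups by order — order 1: 1; order 2: 1; order 3: 1; order 4: 1; order 6: 1; order 9: 1; order 12: 1; order 18: 1; order 36: 1.
Total: 9.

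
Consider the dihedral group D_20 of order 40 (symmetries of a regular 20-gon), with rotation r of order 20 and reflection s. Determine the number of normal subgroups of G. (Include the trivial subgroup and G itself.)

G has 48 subgroups. Checking conjugation-invariance by order — order 1: 1/1 normal; order 2: 1/21 normal; order 4: 1/11 normal; order 5: 1/1 normal; order 8: 0/5 normal; order 10: 1/5 normal; order 20: 3/3 normal; order 40: 1/1 normal.
Total normal subgroups: 9.

9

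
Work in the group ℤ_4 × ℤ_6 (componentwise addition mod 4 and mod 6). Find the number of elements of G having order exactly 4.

4

An element (a,b) has order lcm(ord(a), ord(b)); count pairs with lcm equal to 4.
Enumerating gives 4 such elements.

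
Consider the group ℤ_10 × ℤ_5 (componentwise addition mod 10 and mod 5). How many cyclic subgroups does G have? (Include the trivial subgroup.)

Group the elements of G by the cyclic subgroup they generate; each cyclic subgroup of order d accounts for φ(d) elements.
Cyclic subgroups by order — order 1: 1; order 2: 1; order 5: 6; order 10: 6.
Total: 14.

14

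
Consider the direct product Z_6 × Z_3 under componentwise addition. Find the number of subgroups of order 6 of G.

|G| = 18 and 6 | 18, so subgroups of order 6 are possible by Lagrange.
The subgroups of order 6 are: {(0,0), (0,1), (0,2), (3,0), (3,1), (3,2)}; {(0,0), (1,0), (2,0), (3,0), (4,0), (5,0)}; {(0,0), (1,1), (2,2), (3,0), (4,1), (5,2)}; {(0,0), (1,2), (2,1), (3,0), (4,2), (5,1)}.
So G has 4 subgroups of order 6.

4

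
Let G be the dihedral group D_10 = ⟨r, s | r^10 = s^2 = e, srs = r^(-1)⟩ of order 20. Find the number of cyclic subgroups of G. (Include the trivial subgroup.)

14

Each element a generates a cyclic subgroup ⟨a⟩; distinct elements may generate the same one (a cyclic group of order d has φ(d) generators).
Cyclic subgroups by order — order 1: 1; order 2: 11; order 5: 1; order 10: 1.
Total: 14.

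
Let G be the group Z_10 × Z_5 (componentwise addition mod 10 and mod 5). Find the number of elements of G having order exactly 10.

24

An element (a,b) has order lcm(ord(a), ord(b)); count pairs with lcm equal to 10.
Enumerating gives 24 such elements.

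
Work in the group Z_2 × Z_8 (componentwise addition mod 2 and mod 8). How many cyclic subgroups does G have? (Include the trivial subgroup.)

8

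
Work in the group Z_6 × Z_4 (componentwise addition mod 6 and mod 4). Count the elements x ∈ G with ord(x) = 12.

8

An element (a,b) has order lcm(ord(a), ord(b)); count pairs with lcm equal to 12.
Enumerating gives 8 such elements.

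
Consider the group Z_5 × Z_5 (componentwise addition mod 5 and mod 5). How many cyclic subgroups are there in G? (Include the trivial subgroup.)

7

Each element a generates a cyclic subgroup ⟨a⟩; distinct elements may generate the same one (a cyclic group of order d has φ(d) generators).
Cyclic subgroups by order — order 1: 1; order 5: 6.
Total: 7.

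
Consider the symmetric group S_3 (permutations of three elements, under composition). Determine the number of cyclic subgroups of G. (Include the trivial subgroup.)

Each element a generates a cyclic subgroup ⟨a⟩; distinct elements may generate the same one (a cyclic group of order d has φ(d) generators).
Cyclic subgroups by order — order 1: 1; order 2: 3; order 3: 1.
Total: 5.

5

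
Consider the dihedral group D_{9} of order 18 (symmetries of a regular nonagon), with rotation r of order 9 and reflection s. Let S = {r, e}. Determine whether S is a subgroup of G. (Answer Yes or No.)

r ∈ S but its inverse r^8 ∉ S, so S is not a subgroup.

No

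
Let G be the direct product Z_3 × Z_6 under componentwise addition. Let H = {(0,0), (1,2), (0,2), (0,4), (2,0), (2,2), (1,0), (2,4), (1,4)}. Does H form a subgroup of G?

|H| = 9 divides |G| = 18, consistent with Lagrange.
H contains the identity, every element's inverse is in H, and H is closed under +: it is a subgroup.

Yes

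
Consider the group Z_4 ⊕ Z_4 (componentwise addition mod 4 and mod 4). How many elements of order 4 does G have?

An element (a,b) has order lcm(ord(a), ord(b)); count pairs with lcm equal to 4.
Enumerating gives 12 such elements.

12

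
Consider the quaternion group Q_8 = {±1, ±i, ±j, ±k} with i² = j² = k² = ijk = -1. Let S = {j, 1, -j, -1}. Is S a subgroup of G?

Yes

|S| = 4 divides |G| = 8, consistent with Lagrange.
S contains the identity, every element's inverse is in S, and S is closed under ·: it is a subgroup.
In fact S = ⟨j⟩.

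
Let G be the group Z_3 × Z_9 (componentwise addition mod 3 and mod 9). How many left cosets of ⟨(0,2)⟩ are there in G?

3

|⟨(0,2)⟩| = 9 and |G| = 27.
By Lagrange, [G : H] = |G|/|H| = 27/9 = 3.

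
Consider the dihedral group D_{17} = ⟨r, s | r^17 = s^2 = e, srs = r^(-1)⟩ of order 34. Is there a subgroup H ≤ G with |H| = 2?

2 | 34. A subgroup of order 2 is {e, r^10s}.

Yes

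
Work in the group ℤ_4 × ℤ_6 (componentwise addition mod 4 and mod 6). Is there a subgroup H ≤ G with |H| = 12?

12 | 24. A subgroup of order 12 is {(0,0), (0,1), (0,2), (0,3), (0,4), (0,5), (2,0), (2,1), (2,2), (2,3), (2,4), (2,5)}.

Yes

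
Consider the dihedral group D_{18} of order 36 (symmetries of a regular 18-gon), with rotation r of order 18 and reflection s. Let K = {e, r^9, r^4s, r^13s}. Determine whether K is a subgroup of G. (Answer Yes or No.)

|K| = 4 divides |G| = 36, consistent with Lagrange.
K contains the identity, every element's inverse is in K, and K is closed under ·: it is a subgroup.

Yes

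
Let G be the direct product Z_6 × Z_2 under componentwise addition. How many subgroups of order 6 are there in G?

3

|G| = 12 and 6 | 12, so subgroups of order 6 are possible by Lagrange.
The subgroups of order 6 are: {(0,0), (0,1), (2,0), (2,1), (4,0), (4,1)}; {(0,0), (1,0), (2,0), (3,0), (4,0), (5,0)}; {(0,0), (1,1), (2,0), (3,1), (4,0), (5,1)}.
So G has 3 subgroups of order 6.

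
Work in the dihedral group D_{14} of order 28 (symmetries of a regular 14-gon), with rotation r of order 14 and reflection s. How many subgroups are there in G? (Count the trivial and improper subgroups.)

28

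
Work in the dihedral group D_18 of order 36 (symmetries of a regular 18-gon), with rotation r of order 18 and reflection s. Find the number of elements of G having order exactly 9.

The elements of order 9 are: r^2, r^4, r^8, r^10, r^14, r^16.
That's 6.

6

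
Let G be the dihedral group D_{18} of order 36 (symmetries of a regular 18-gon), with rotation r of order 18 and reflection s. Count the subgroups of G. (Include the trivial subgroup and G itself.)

45

|G| = 36, so by Lagrange every subgroup order divides 36. Divisors: 1, 2, 3, 4, 6, 9, 12, 18, 36.
Subgroups by order — order 1: 1; order 2: 19; order 3: 1; order 4: 9; order 6: 7; order 9: 1; order 12: 3; order 18: 3; order 36: 1.
Total: 1 + 19 + 1 + 9 + 7 + 1 + 3 + 3 + 1 = 45.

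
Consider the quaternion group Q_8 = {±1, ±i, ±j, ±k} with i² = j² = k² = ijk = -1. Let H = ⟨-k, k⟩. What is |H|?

|⟨-k⟩| = 4 and |⟨k⟩| = 4, so |H| is a multiple of lcm(4, 4) = 4 and divides |G| = 8.
Closing under the operation: H = {1, -1, k, -k}, so |H| = 4.

4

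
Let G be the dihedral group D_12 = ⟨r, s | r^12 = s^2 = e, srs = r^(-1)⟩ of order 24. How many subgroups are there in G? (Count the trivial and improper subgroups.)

34

|G| = 24, so by Lagrange every subgroup order divides 24. Divisors: 1, 2, 3, 4, 6, 8, 12, 24.
Subgroups by order — order 1: 1; order 2: 13; order 3: 1; order 4: 7; order 6: 5; order 8: 3; order 12: 3; order 24: 1.
Total: 1 + 13 + 1 + 7 + 5 + 3 + 3 + 1 = 34.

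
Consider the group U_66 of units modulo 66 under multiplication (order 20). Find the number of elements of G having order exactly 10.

12

Enumerating element orders in G gives 12 elements of order 10.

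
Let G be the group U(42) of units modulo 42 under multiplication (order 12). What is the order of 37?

3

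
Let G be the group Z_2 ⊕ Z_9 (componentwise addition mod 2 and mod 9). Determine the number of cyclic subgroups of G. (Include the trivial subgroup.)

6

Each element a generates a cyclic subgroup ⟨a⟩; distinct elements may generate the same one (a cyclic group of order d has φ(d) generators).
Cyclic subgroups by order — order 1: 1; order 2: 1; order 3: 1; order 6: 1; order 9: 1; order 18: 1.
Total: 6.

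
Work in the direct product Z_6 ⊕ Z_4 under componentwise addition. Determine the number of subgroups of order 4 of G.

3

|G| = 24 and 4 | 24, so subgroups of order 4 are possible by Lagrange.
The subgroups of order 4 are: {(0,0), (0,1), (0,2), (0,3)}; {(0,0), (0,2), (3,0), (3,2)}; {(0,0), (0,2), (3,1), (3,3)}.
So G has 3 subgroups of order 4.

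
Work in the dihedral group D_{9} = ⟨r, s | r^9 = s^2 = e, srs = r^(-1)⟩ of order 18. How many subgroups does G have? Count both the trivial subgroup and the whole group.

|G| = 18, so by Lagrange every subgroup order divides 18. Divisors: 1, 2, 3, 6, 9, 18.
Subgroups by order — order 1: 1; order 2: 9; order 3: 1; order 6: 3; order 9: 1; order 18: 1.
Total: 1 + 9 + 1 + 3 + 1 + 1 = 16.

16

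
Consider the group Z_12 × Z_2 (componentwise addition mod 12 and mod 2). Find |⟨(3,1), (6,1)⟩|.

8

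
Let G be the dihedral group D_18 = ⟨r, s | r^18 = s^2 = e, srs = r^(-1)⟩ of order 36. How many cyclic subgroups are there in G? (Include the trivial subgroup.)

24

A cyclic subgroup of order d is generated by each of its φ(d) elements of order d, so the cyclic subgroups of order d number (#elements of order d)/φ(d).
Cyclic subgroups by order — order 1: 1; order 2: 19; order 3: 1; order 6: 1; order 9: 1; order 18: 1.
Total: 24.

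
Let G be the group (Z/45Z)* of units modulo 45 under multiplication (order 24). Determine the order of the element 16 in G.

Compute successive powers of 16 mod 45: 16, 31, 1; 16^3 ≡ 1 (mod 45).
So |⟨16⟩| = 3.

3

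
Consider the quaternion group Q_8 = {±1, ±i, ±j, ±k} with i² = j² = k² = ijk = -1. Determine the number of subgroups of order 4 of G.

3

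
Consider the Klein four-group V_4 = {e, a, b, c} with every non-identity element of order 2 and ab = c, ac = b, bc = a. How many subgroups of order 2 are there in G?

3

|G| = 4 and 2 | 4, so subgroups of order 2 are possible by Lagrange.
The subgroups of order 2 are: {e, a}; {e, b}; {e, c}.
So G has 3 subgroups of order 2.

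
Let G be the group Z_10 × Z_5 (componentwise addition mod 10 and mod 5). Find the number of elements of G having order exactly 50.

An element (a,b) has order lcm(ord(a), ord(b)); count pairs with lcm equal to 50.
Enumerating gives 0 such elements.

0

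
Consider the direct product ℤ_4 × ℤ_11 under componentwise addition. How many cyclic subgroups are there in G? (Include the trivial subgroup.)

6

A cyclic subgroup of order d is generated by each of its φ(d) elements of order d, so the cyclic subgroups of order d number (#elements of order d)/φ(d).
Cyclic subgroups by order — order 1: 1; order 2: 1; order 4: 1; order 11: 1; order 22: 1; order 44: 1.
Total: 6.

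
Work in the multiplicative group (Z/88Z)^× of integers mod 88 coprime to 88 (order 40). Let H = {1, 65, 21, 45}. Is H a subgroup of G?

|H| = 4 divides |G| = 40, consistent with Lagrange.
H contains the identity, every element's inverse is in H, and H is closed under ·: it is a subgroup.

Yes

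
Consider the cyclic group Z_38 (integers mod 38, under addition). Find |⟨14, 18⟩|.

19

|⟨14⟩| = 19 and |⟨18⟩| = 19, so |H| is a multiple of lcm(19, 19) = 19 and divides |G| = 38.
Closing under the operation: H = {0, 2, 4, 6, 8, 10, 12, 14, 16, 18, 20, 22, 24, 26, 28, 30, 32, 34, 36}, so |H| = 19.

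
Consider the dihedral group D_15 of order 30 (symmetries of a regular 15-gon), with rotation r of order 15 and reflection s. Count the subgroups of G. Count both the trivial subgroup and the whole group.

28

|G| = 30, so by Lagrange every subgroup order divides 30. Divisors: 1, 2, 3, 5, 6, 10, 15, 30.
Subgroups by order — order 1: 1; order 2: 15; order 3: 1; order 5: 1; order 6: 5; order 10: 3; order 15: 1; order 30: 1.
Total: 1 + 15 + 1 + 1 + 5 + 3 + 1 + 1 = 28.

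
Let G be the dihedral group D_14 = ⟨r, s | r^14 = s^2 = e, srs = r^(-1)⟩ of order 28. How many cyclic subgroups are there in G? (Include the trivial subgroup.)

Each element a generates a cyclic subgroup ⟨a⟩; distinct elements may generate the same one (a cyclic group of order d has φ(d) generators).
Cyclic subgroups by order — order 1: 1; order 2: 15; order 7: 1; order 14: 1.
Total: 18.

18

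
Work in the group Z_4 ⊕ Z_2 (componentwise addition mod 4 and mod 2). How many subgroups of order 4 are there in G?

3

|G| = 8 and 4 | 8, so subgroups of order 4 are possible by Lagrange.
The subgroups of order 4 are: {(0,0), (0,1), (2,0), (2,1)}; {(0,0), (1,0), (2,0), (3,0)}; {(0,0), (1,1), (2,0), (3,1)}.
So G has 3 subgroups of order 4.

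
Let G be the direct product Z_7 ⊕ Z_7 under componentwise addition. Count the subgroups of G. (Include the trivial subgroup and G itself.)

10

|G| = 49, so by Lagrange every subgroup order divides 49. Divisors: 1, 7, 49.
Subgroups by order — order 1: 1; order 7: 8; order 49: 1.
Total: 1 + 8 + 1 = 10.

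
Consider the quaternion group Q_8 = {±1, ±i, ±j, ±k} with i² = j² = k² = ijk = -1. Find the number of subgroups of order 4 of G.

3

|G| = 8 and 4 | 8, so subgroups of order 4 are possible by Lagrange.
The subgroups of order 4 are: {1, -1, i, -i}; {1, -1, j, -j}; {1, -1, k, -k}.
So G has 3 subgroups of order 4.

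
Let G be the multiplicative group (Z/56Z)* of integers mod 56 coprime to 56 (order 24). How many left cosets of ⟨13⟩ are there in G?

12

|⟨13⟩| = 2 and |G| = 24.
By Lagrange, [G : H] = |G|/|H| = 24/2 = 12.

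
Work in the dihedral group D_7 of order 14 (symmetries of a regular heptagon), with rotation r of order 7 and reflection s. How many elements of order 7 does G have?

6

The elements of order 7 are: r, r^2, r^3, r^4, r^5, r^6.
That's 6.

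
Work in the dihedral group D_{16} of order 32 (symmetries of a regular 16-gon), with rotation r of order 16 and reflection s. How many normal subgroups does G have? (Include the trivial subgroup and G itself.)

G has 36 subgroups. Checking conjugation-invariance by order — order 1: 1/1 normal; order 2: 1/17 normal; order 4: 1/9 normal; order 8: 1/5 normal; order 16: 3/3 normal; order 32: 1/1 normal.
Total normal subgroups: 8.

8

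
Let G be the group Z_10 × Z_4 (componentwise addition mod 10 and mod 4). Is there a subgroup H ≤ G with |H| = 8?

Yes

8 | 40. A subgroup of order 8 is {(0,0), (0,1), (0,2), (0,3), (5,0), (5,1), (5,2), (5,3)}.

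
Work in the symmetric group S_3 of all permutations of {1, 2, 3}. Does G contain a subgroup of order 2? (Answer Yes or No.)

2 | 6. A subgroup of order 2 is {e, (1 2)}.

Yes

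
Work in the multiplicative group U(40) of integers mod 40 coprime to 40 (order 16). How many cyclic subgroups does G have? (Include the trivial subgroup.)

Group the elements of G by the cyclic subgroup they generate; each cyclic subgroup of order d accounts for φ(d) elements.
Cyclic subgroups by order — order 1: 1; order 2: 7; order 4: 4.
Total: 12.

12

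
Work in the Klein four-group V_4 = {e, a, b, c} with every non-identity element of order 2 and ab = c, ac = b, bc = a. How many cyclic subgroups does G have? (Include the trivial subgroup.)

Each element a generates a cyclic subgroup ⟨a⟩; distinct elements may generate the same one (a cyclic group of order d has φ(d) generators).
Cyclic subgroups by order — order 1: 1; order 2: 3.
Total: 4.

4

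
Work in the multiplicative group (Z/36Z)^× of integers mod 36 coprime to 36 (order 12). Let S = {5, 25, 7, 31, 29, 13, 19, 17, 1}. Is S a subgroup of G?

No

|S| = 9 does not divide |G| = 12, so by Lagrange S is not a subgroup.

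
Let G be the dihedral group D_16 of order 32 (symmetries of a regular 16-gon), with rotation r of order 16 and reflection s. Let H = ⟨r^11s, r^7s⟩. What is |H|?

|⟨r^11s⟩| = 2 and |⟨r^7s⟩| = 2, so |H| is a multiple of lcm(2, 2) = 2 and divides |G| = 32.
Closing under the operation: H = {e, r^4, r^8, r^12, r^3s, r^7s, r^11s, r^15s}, so |H| = 8.

8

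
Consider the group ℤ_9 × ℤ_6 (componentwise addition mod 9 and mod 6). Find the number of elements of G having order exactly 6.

An element (a,b) has order lcm(ord(a), ord(b)); count pairs with lcm equal to 6.
Enumerating gives 8 such elements.

8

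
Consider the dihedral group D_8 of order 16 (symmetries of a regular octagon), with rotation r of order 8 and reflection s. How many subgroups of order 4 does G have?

|G| = 16 and 4 | 16, so subgroups of order 4 are possible by Lagrange.
The subgroups of order 4 are: {e, r^2, r^4, r^6}; {e, r^4, r^2s, r^6s}; {e, r^4, r^3s, r^7s}; {e, r^4, s, r^4s}; … (5 in all).
So G has 5 subgroups of order 4.

5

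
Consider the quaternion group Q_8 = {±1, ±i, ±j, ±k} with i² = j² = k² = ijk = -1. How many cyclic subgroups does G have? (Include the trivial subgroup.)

5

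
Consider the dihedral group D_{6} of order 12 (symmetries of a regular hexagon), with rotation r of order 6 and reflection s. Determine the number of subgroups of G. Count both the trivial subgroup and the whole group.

|G| = 12, so by Lagrange every subgroup order divides 12. Divisors: 1, 2, 3, 4, 6, 12.
Subgroups by order — order 1: 1; order 2: 7; order 3: 1; order 4: 3; order 6: 3; order 12: 1.
Total: 1 + 7 + 1 + 3 + 3 + 1 = 16.

16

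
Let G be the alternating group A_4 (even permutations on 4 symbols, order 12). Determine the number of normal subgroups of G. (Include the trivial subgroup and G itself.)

3

G has 10 subgroups. Checking conjugation-invariance by order — order 1: 1/1 normal; order 2: 0/3 normal; order 3: 0/4 normal; order 4: 1/1 normal; order 12: 1/1 normal.
Total normal subgroups: 3.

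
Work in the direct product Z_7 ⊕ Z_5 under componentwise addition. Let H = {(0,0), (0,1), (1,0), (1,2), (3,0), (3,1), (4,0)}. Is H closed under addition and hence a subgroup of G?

No

(0,1) ∈ H but its inverse (0,4) ∉ H, so H is not a subgroup.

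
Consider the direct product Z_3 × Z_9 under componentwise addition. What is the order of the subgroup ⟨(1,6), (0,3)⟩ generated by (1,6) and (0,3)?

9

|⟨(1,6)⟩| = 3 and |⟨(0,3)⟩| = 3, so |H| is a multiple of lcm(3, 3) = 3 and divides |G| = 27.
Closing under the operation: H = {(0,0), (0,3), (0,6), (1,0), (1,3), (1,6), (2,0), (2,3), (2,6)}, so |H| = 9.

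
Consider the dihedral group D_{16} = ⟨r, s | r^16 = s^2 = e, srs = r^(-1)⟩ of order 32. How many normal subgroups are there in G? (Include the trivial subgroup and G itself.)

G has 36 subgroups. Checking conjugation-invariance by order — order 1: 1/1 normal; order 2: 1/17 normal; order 4: 1/9 normal; order 8: 1/5 normal; order 16: 3/3 normal; order 32: 1/1 normal.
Total normal subgroups: 8.

8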